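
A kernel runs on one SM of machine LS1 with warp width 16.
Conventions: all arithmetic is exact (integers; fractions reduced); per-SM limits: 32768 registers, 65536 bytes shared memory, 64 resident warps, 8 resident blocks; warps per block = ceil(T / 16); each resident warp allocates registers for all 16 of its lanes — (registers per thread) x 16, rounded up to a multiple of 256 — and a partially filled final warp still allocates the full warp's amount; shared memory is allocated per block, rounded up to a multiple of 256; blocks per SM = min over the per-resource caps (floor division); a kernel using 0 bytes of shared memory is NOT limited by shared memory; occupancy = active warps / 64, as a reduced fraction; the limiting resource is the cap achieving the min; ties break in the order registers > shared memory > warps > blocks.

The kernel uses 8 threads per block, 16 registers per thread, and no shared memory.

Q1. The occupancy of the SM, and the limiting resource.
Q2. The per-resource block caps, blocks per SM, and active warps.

Answer: occupancy 1/8, limited by blocks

registers: 128 blocks
shared memory: no limit (kernel uses none)
warps: 64 blocks
blocks: 8 blocks

Answer: 8 blocks, 8 active warps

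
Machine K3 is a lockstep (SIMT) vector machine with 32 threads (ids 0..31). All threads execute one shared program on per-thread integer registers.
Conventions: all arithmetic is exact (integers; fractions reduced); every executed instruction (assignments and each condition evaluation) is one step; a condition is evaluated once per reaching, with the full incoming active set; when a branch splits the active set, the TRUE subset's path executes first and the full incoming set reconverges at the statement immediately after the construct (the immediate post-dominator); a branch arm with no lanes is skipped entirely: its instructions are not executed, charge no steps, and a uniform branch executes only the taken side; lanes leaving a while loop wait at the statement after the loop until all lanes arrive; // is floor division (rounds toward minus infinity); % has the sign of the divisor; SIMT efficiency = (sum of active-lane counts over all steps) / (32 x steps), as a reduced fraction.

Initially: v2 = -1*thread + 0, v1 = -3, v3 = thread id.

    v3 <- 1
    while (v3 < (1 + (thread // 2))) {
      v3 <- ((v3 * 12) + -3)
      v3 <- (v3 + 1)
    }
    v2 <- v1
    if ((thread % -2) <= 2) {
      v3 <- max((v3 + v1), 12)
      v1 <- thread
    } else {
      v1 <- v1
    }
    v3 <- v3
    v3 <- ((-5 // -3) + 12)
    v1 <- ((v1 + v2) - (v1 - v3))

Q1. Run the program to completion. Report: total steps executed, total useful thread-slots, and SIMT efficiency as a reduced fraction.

Answer: 15 steps, 414 useful, 69/80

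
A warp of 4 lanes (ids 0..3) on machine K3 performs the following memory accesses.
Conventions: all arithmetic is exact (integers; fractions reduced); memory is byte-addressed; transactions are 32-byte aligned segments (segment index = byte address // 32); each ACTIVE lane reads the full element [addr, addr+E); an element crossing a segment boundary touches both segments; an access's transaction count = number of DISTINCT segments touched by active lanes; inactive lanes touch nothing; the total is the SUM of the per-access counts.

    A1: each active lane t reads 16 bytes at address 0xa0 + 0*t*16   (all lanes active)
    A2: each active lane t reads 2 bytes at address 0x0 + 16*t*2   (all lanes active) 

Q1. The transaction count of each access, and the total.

A1: 1 transaction
A2: 4 transactions

Answer: 1,4; total 5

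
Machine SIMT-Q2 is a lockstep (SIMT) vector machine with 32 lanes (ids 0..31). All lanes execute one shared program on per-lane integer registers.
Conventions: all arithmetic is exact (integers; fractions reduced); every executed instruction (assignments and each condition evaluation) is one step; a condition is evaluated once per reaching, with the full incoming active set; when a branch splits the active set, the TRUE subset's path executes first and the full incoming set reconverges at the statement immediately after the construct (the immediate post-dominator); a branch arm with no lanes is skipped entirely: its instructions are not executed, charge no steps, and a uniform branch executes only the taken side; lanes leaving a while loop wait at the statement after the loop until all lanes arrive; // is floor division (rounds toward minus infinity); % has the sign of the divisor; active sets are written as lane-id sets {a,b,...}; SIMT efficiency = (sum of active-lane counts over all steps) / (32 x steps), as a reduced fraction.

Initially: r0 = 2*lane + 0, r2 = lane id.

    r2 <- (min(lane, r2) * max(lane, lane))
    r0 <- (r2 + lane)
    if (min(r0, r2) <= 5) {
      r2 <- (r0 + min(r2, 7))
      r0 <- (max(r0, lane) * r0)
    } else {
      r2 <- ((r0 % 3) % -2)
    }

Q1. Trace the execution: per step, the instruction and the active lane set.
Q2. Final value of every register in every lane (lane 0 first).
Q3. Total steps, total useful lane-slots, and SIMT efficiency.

step 0: r2 <- (min(lane, r2) * max(lane, lane)) {0,1,2,3,4,5,6,7,8,9,10,11,12,13,14,15,16,17,18,19,20,21,22,23,24,25,26,27,28,29,30,31}
step 1: r0 <- (r2 + lane)            {0,1,2,3,4,5,6,7,8,9,10,11,12,13,14,15,16,17,18,19,20,21,22,23,24,25,26,27,28,29,30,31}
step 2: eval (min(r0, r2) <= 5)      {0,1,2,3,4,5,6,7,8,9,10,11,12,13,14,15,16,17,18,19,20,21,22,23,24,25,26,27,28,29,30,31}
step 3: r2 <- (r0 + min(r2, 7))      {0,1,2}
step 4: r0 <- (max(r0, lane) * r0)   {0,1,2}
step 5: r2 <- ((r0 % 3) % -2)        {3,4,5,6,7,8,9,10,11,12,13,14,15,16,17,18,19,20,21,22,23,24,25,26,27,28,29,30,31}

Answer: 6 steps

r0: 0,4,36,12,20,30,42,56,72,90,110,132,156,182,210,240,272,306,342,380,420,462,506,552,600,650,702,756,812,870,930,992
r2: 0,3,10,0,0,0,0,0,0,0,0,0,0,0,0,0,0,0,0,0,0,0,0,0,0,0,0,0,0,0,0,0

steps = 6; useful = 131; efficiency = 131/192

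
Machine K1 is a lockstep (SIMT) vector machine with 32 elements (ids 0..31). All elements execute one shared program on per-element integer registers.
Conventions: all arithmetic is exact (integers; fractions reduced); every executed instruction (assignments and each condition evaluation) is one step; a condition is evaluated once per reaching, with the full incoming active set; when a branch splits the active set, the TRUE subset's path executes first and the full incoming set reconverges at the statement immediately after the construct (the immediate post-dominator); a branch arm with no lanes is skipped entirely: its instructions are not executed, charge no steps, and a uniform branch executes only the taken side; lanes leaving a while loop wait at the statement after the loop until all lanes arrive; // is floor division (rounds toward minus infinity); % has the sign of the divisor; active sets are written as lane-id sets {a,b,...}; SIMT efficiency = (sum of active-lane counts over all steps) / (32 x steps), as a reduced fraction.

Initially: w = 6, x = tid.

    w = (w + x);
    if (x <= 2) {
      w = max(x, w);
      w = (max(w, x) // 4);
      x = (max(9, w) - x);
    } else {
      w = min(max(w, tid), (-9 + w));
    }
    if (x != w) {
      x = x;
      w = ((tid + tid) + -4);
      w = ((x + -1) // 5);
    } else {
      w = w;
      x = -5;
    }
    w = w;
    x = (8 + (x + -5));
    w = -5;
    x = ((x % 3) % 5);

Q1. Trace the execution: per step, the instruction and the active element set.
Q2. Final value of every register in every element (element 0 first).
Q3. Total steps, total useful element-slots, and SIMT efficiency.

step 0: w <- (w + x)                 {0,1,2,3,4,5,6,7,8,9,10,11,12,13,14,15,16,17,18,19,20,21,22,23,24,25,26,27,28,29,30,31}
step 1: eval (x <= 2)                {0,1,2,3,4,5,6,7,8,9,10,11,12,13,14,15,16,17,18,19,20,21,22,23,24,25,26,27,28,29,30,31}
step 2: w <- max(x, w)               {0,1,2}
step 3: w <- (max(w, x) // 4)        {0,1,2}
step 4: x <- (max(9, w) - x)         {0,1,2}
step 5: w <- min(max(w, tid), (-9 + w)) {3,4,5,6,7,8,9,10,11,12,13,14,15,16,17,18,19,20,21,22,23,24,25,26,27,28,29,30,31}
step 6: eval (x != w)                {0,1,2,3,4,5,6,7,8,9,10,11,12,13,14,15,16,17,18,19,20,21,22,23,24,25,26,27,28,29,30,31}
step 7: x <- x                       {0,1,2,3,4,5,6,7,8,9,10,11,12,13,14,15,16,17,18,19,20,21,22,23,24,25,26,27,28,29,30,31}
step 8: w <- ((tid + tid) + -4)      {0,1,2,3,4,5,6,7,8,9,10,11,12,13,14,15,16,17,18,19,20,21,22,23,24,25,26,27,28,29,30,31}
step 9: w <- ((x + -1) // 5)         {0,1,2,3,4,5,6,7,8,9,10,11,12,13,14,15,16,17,18,19,20,21,22,23,24,25,26,27,28,29,30,31}
step 10: w <- w                       {0,1,2,3,4,5,6,7,8,9,10,11,12,13,14,15,16,17,18,19,20,21,22,23,24,25,26,27,28,29,30,31}
step 11: x <- (8 + (x + -5))          {0,1,2,3,4,5,6,7,8,9,10,11,12,13,14,15,16,17,18,19,20,21,22,23,24,25,26,27,28,29,30,31}
step 12: w <- -5                      {0,1,2,3,4,5,6,7,8,9,10,11,12,13,14,15,16,17,18,19,20,21,22,23,24,25,26,27,28,29,30,31}
step 13: x <- ((x % 3) % 5)           {0,1,2,3,4,5,6,7,8,9,10,11,12,13,14,15,16,17,18,19,20,21,22,23,24,25,26,27,28,29,30,31}

Answer: 14 steps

w: -5,-5,-5,-5,-5,-5,-5,-5,-5,-5,-5,-5,-5,-5,-5,-5,-5,-5,-5,-5,-5,-5,-5,-5,-5,-5,-5,-5,-5,-5,-5,-5
x: 0,2,1,0,1,2,0,1,2,0,1,2,0,1,2,0,1,2,0,1,2,0,1,2,0,1,2,0,1,2,0,1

steps = 14; useful = 358; efficiency = 358/448 = 179/224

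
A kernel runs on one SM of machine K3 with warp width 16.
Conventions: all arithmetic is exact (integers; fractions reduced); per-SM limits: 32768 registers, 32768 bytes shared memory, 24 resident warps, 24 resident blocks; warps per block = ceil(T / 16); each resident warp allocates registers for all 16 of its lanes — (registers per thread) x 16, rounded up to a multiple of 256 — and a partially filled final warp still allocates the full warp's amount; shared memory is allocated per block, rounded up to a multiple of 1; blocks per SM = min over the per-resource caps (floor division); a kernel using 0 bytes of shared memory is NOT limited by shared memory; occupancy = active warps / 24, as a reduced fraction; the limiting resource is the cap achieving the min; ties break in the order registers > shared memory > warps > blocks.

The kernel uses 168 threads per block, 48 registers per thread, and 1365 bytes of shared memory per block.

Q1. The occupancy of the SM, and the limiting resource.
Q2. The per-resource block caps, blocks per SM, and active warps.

Answer: occupancy 11/12, limited by warps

registers: 3 blocks
shared memory: 24 blocks
warps: 2 blocks
blocks: 24 blocks

Answer: 2 blocks, 22 active warps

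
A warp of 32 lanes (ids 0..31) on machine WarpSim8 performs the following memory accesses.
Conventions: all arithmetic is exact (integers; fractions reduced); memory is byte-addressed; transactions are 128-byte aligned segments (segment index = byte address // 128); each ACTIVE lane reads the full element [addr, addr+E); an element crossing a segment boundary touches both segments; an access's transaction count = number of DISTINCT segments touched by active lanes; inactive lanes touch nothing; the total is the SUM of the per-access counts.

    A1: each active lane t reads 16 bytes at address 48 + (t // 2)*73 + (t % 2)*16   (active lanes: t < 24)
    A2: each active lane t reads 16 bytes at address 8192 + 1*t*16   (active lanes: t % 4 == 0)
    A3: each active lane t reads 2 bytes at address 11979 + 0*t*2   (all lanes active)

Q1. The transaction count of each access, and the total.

A1: 7 transactions
A2: 4 transactions
A3: 1 transaction

Answer: 7,4,1; total 12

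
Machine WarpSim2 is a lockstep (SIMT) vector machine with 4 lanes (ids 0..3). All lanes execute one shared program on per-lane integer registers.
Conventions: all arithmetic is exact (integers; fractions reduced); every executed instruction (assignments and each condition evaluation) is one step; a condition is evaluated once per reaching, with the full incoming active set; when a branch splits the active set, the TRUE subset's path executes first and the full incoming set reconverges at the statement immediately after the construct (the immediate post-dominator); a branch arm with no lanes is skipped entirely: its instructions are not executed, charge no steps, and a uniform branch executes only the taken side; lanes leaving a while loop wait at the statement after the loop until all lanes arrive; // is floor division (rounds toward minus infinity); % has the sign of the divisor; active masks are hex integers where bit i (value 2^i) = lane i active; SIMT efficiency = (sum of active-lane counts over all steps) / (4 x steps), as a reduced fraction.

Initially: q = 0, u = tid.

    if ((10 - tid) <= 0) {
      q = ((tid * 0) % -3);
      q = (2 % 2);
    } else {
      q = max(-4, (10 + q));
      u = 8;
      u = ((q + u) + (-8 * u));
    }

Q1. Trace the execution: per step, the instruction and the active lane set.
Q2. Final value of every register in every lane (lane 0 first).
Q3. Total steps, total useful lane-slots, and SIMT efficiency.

step 0: eval ((10 - tid) <= 0)       0xf
step 1: q <- max(-4, (10 + q))       0xf
step 2: u <- 8                       0xf
step 3: u <- ((q + u) + (-8 * u))    0xf

Answer: 4 steps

q: 10,10,10,10
u: -46,-46,-46,-46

steps = 4; useful = 16; efficiency = 16/16 = 1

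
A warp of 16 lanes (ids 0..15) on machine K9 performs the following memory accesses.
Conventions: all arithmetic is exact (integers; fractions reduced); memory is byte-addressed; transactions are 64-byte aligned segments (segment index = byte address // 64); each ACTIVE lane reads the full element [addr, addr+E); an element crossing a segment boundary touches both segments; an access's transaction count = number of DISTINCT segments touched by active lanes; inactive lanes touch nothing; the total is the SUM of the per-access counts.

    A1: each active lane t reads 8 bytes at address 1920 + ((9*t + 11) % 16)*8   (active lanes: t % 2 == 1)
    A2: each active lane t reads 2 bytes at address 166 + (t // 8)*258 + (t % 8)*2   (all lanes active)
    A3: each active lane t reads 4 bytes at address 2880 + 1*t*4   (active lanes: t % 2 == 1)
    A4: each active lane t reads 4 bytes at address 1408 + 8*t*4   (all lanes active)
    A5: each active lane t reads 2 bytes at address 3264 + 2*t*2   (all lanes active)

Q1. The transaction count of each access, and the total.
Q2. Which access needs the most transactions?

A1: 2 transactions
A2: 2 transactions
A3: 1 transaction
A4: 8 transactions
A5: 1 transaction

Answer: 2,2,1,8,1; total 14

Answer: A4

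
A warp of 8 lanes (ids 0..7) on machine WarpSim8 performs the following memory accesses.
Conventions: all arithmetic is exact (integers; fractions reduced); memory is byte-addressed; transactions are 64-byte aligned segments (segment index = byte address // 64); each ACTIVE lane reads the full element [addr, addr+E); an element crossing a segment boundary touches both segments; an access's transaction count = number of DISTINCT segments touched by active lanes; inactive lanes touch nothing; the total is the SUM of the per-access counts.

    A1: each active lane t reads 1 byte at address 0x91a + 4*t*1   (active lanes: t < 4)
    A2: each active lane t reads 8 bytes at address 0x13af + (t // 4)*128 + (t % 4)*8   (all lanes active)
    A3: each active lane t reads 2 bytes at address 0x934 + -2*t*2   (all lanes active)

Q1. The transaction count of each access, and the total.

A1: 1 transaction
A2: 4 transactions
A3: 1 transaction

Answer: 1,4,1; total 6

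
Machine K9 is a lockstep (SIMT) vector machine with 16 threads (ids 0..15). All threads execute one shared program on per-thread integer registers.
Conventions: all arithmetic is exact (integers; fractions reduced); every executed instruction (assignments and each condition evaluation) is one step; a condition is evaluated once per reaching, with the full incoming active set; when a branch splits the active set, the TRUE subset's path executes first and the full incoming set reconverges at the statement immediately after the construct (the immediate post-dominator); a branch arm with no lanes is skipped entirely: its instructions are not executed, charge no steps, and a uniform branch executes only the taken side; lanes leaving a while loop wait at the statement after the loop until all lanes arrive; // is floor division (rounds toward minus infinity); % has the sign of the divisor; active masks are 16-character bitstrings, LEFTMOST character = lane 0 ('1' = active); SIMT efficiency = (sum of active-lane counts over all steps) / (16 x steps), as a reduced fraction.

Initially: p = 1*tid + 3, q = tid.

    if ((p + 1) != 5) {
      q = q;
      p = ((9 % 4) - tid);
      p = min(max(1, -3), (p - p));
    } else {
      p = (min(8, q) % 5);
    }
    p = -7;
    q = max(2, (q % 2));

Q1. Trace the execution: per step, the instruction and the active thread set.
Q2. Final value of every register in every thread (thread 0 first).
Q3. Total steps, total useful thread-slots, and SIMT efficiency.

step 0: eval ((p + 1) != 5)          1111111111111111
step 1: q <- q                       1011111111111111
step 2: p <- ((9 % 4) - tid)         1011111111111111
step 3: p <- min(max(1, -3), (p - p)) 1011111111111111
step 4: p <- (min(8, q) % 5)         0100000000000000
step 5: p <- -7                      1111111111111111
step 6: q <- max(2, (q % 2))         1111111111111111

Answer: 7 steps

p: -7,-7,-7,-7,-7,-7,-7,-7,-7,-7,-7,-7,-7,-7,-7,-7
q: 2,2,2,2,2,2,2,2,2,2,2,2,2,2,2,2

steps = 7; useful = 94; efficiency = 94/112 = 47/56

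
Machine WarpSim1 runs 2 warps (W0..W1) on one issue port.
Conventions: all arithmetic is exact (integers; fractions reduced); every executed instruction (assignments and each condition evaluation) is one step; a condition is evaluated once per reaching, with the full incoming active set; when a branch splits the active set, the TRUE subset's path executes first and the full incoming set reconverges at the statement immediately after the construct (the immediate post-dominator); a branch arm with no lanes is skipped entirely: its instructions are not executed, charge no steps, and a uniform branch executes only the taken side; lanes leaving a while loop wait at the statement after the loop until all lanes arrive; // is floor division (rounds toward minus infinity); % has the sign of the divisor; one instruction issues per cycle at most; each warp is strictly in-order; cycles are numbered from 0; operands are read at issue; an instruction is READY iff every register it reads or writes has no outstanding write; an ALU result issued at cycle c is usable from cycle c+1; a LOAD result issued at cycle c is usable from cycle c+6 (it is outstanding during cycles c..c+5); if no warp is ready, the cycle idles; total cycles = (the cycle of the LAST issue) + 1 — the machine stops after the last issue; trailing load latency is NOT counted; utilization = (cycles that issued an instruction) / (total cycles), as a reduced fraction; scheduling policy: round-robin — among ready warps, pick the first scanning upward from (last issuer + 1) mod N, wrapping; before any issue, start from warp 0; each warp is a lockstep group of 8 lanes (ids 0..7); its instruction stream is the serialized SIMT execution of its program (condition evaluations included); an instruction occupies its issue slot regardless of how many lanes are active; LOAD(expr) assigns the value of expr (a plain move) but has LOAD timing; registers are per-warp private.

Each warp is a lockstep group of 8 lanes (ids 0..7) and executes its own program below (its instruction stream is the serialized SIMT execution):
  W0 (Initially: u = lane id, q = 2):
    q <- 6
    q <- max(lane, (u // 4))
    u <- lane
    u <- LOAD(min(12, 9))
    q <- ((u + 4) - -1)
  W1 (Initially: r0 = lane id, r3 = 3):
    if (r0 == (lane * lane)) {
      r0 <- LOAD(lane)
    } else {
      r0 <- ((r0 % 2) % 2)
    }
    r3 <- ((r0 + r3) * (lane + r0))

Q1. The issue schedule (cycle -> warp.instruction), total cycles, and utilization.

cycle 0: W0.I0
cycle 1: W1.I0
cycle 2: W0.I1
cycle 3: W1.I1
cycle 4: W0.I2
cycle 5: W0.I3
cycle 6: idle
cycle 7: idle
cycle 8: idle
cycle 9: W1.I2
cycle 10: W1.I3
cycle 11: W0.I4

Answer: 12 cycles, utilization 3/4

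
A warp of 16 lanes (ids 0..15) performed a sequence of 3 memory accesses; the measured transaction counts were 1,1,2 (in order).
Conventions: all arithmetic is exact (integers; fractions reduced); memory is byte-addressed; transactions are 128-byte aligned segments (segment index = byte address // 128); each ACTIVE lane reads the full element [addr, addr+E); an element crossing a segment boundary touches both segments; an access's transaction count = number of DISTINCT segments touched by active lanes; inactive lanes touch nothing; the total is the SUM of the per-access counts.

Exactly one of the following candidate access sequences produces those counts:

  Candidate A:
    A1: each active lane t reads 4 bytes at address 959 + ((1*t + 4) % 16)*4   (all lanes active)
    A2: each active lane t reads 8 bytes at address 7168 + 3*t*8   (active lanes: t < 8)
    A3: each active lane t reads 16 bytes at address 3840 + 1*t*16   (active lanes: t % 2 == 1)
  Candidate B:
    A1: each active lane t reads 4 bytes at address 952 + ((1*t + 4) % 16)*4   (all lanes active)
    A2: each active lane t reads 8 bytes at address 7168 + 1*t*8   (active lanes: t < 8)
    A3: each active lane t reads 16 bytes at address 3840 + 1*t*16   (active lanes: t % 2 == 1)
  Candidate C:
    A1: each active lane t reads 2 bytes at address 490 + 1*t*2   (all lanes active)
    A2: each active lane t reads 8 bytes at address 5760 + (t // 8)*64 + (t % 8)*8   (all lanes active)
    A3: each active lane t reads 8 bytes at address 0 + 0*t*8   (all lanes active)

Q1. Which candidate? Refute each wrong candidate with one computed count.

A: A2 gives 2 transactions, not 1
C: A1 gives 2 transactions, not 1
B: all counts match (1,1,2)

Answer: B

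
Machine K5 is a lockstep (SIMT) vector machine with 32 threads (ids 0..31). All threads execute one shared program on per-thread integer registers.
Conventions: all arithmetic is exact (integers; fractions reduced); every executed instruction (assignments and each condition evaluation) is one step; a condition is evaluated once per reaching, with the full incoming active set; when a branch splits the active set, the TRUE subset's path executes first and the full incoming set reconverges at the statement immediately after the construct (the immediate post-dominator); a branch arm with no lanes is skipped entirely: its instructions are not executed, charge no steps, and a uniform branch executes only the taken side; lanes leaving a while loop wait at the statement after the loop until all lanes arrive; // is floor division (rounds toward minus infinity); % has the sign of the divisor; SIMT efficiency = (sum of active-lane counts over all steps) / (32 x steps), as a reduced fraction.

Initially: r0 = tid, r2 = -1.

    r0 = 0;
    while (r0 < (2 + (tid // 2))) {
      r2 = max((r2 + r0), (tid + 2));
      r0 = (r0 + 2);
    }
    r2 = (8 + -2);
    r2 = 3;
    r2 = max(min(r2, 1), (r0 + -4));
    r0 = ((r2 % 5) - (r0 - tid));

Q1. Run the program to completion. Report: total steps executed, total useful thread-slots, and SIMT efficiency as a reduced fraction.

Answer: 33 steps, 672 useful, 7/11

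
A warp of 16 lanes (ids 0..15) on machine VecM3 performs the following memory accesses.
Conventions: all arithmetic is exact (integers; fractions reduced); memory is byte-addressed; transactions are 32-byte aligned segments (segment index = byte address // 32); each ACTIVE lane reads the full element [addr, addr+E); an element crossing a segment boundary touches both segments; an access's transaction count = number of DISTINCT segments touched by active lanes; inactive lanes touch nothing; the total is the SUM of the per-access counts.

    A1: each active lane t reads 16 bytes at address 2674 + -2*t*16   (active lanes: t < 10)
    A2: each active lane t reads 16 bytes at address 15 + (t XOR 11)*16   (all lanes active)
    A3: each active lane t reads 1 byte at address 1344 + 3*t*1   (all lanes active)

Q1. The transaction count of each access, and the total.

A1: 11 transactions
A2: 9 transactions
A3: 2 transactions

Answer: 11,9,2; total 22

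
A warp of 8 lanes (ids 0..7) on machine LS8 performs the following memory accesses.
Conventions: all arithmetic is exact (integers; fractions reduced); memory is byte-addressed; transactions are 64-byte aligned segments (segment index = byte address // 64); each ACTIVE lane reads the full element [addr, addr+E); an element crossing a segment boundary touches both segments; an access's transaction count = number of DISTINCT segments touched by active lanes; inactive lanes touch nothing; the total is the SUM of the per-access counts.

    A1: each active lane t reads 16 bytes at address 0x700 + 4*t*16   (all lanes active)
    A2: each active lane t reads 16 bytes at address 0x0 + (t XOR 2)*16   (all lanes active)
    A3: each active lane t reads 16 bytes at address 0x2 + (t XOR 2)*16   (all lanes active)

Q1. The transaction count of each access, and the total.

A1: 8 transactions
A2: 2 transactions
A3: 3 transactions

Answer: 8,2,3; total 13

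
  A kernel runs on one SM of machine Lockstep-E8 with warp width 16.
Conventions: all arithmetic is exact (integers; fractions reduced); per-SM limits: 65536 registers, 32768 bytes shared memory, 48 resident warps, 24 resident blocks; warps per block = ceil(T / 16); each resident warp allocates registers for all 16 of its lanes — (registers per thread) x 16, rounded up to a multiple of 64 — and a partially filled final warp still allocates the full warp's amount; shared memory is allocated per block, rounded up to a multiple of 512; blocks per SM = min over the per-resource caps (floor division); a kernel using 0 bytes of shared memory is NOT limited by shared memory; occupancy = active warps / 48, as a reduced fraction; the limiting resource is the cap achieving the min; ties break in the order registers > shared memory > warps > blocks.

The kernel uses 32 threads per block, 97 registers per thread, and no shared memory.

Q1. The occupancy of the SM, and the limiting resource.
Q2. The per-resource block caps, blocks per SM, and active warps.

Answer: occupancy 5/6, limited by registers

registers: 20 blocks
shared memory: no limit (kernel uses none)
warps: 24 blocks
blocks: 24 blocks

Answer: 20 blocks, 40 active warps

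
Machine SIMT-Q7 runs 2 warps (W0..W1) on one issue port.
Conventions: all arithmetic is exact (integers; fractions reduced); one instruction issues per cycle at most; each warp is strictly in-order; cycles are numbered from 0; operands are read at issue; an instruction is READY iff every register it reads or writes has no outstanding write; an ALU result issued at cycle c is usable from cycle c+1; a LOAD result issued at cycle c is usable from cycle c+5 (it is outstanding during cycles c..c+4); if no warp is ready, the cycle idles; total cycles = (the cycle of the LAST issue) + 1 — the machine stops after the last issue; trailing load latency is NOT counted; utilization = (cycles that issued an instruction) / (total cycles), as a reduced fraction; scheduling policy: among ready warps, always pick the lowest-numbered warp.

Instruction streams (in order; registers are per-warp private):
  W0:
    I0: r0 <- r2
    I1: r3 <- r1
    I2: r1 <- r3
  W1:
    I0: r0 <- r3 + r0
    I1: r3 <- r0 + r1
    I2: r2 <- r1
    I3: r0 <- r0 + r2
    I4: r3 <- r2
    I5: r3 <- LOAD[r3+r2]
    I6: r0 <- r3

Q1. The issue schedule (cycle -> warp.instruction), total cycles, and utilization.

cycle 0: W0.I0
cycle 1: W0.I1
cycle 2: W0.I2
cycle 3: W1.I0
cycle 4: W1.I1
cycle 5: W1.I2
cycle 6: W1.I3
cycle 7: W1.I4
cycle 8: W1.I5
cycle 9: idle
cycle 10: idle
cycle 11: idle
cycle 12: idle
cycle 13: W1.I6

Answer: 14 cycles, utilization 5/7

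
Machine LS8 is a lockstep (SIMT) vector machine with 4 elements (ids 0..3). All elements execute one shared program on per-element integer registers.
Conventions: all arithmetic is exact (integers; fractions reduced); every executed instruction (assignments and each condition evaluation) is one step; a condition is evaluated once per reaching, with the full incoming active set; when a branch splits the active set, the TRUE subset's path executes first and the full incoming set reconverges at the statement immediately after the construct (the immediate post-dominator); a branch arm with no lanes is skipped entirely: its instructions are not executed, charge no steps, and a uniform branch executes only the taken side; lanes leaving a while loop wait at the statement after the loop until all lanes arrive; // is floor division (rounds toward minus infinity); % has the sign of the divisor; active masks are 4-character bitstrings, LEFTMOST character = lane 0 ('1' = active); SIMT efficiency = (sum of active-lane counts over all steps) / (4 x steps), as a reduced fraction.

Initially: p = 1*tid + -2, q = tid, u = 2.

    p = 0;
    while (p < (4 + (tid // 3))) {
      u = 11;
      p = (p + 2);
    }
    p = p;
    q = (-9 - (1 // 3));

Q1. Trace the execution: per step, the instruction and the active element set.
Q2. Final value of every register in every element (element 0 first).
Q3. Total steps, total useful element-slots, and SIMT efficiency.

step 0: p <- 0                       1111
step 1: eval (p < (4 + (tid // 3)))  1111
step 2: u <- 11                      1111
step 3: p <- (p + 2)                 1111
step 4: eval (p < (4 + (tid // 3)))  1111
step 5: u <- 11                      1111
step 6: p <- (p + 2)                 1111
step 7: eval (p < (4 + (tid // 3)))  1111
step 8: u <- 11                      0001
step 9: p <- (p + 2)                 0001
step 10: eval (p < (4 + (tid // 3)))  0001
step 11: p <- p                       1111
step 12: q <- (-9 - (1 // 3))         1111

Answer: 13 steps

p: 4,4,4,6
q: -9,-9,-9,-9
u: 11,11,11,11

steps = 13; useful = 43; efficiency = 43/52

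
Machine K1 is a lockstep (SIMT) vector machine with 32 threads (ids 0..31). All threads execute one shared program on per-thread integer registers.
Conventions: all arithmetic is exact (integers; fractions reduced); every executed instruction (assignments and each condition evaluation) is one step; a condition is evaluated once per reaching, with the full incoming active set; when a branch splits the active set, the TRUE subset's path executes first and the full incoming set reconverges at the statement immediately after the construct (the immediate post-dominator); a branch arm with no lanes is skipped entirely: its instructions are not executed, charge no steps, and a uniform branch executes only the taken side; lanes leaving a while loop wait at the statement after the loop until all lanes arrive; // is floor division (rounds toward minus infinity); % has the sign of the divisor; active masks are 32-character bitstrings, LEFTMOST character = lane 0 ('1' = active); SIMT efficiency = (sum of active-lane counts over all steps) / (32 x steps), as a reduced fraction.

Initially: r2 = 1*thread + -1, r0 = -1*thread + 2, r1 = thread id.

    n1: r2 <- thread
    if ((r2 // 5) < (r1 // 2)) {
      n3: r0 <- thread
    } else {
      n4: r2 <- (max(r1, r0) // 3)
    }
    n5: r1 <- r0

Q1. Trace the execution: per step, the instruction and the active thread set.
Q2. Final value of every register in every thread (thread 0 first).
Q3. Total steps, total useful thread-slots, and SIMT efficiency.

step 0: r2 <- thread                 11111111111111111111111111111111
step 1: eval ((r2 // 5) < (r1 // 2)) 11111111111111111111111111111111
step 2: r0 <- thread                 00111111111111111111111111111111
step 3: r2 <- (max(r1, r0) // 3)     11000000000000000000000000000000
step 4: r1 <- r0                     11111111111111111111111111111111

Answer: 5 steps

r2: 0,0,2,3,4,5,6,7,8,9,10,11,12,13,14,15,16,17,18,19,20,21,22,23,24,25,26,27,28,29,30,31
r0: 2,1,2,3,4,5,6,7,8,9,10,11,12,13,14,15,16,17,18,19,20,21,22,23,24,25,26,27,28,29,30,31
r1: 2,1,2,3,4,5,6,7,8,9,10,11,12,13,14,15,16,17,18,19,20,21,22,23,24,25,26,27,28,29,30,31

steps = 5; useful = 128; efficiency = 128/160 = 4/5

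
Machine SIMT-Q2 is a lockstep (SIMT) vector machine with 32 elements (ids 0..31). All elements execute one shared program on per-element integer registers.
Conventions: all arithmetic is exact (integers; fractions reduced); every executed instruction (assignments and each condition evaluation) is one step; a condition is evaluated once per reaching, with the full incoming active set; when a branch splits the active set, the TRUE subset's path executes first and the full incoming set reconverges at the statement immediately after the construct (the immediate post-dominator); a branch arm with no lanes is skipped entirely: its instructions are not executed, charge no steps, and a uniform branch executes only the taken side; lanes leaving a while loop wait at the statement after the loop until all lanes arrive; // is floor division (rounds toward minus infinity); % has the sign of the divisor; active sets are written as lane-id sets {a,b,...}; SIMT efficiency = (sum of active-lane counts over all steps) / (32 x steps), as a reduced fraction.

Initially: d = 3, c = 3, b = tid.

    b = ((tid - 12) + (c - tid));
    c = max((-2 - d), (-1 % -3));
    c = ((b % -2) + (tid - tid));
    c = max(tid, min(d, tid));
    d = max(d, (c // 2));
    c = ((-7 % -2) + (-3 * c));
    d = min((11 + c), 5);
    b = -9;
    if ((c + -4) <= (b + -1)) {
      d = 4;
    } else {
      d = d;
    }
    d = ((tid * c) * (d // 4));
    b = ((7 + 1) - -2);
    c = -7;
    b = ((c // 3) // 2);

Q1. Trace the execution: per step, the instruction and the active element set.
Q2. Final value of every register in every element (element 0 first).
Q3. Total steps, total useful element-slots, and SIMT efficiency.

step 0: b <- ((tid - 12) + (c - tid)) {0,1,2,3,4,5,6,7,8,9,10,11,12,13,14,15,16,17,18,19,20,21,22,23,24,25,26,27,28,29,30,31}
step 1: c <- max((-2 - d), (-1 % -3)) {0,1,2,3,4,5,6,7,8,9,10,11,12,13,14,15,16,17,18,19,20,21,22,23,24,25,26,27,28,29,30,31}
step 2: c <- ((b % -2) + (tid - tid)) {0,1,2,3,4,5,6,7,8,9,10,11,12,13,14,15,16,17,18,19,20,21,22,23,24,25,26,27,28,29,30,31}
step 3: c <- max(tid, min(d, tid))   {0,1,2,3,4,5,6,7,8,9,10,11,12,13,14,15,16,17,18,19,20,21,22,23,24,25,26,27,28,29,30,31}
step 4: d <- max(d, (c // 2))        {0,1,2,3,4,5,6,7,8,9,10,11,12,13,14,15,16,17,18,19,20,21,22,23,24,25,26,27,28,29,30,31}
step 5: c <- ((-7 % -2) + (-3 * c))  {0,1,2,3,4,5,6,7,8,9,10,11,12,13,14,15,16,17,18,19,20,21,22,23,24,25,26,27,28,29,30,31}
step 6: d <- min((11 + c), 5)        {0,1,2,3,4,5,6,7,8,9,10,11,12,13,14,15,16,17,18,19,20,21,22,23,24,25,26,27,28,29,30,31}
step 7: b <- -9                      {0,1,2,3,4,5,6,7,8,9,10,11,12,13,14,15,16,17,18,19,20,21,22,23,24,25,26,27,28,29,30,31}
step 8: eval ((c + -4) <= (b + -1))  {0,1,2,3,4,5,6,7,8,9,10,11,12,13,14,15,16,17,18,19,20,21,22,23,24,25,26,27,28,29,30,31}
step 9: d <- 4                       {2,3,4,5,6,7,8,9,10,11,12,13,14,15,16,17,18,19,20,21,22,23,24,25,26,27,28,29,30,31}
step 10: d <- d                       {0,1}
step 11: d <- ((tid * c) * (d // 4))  {0,1,2,3,4,5,6,7,8,9,10,11,12,13,14,15,16,17,18,19,20,21,22,23,24,25,26,27,28,29,30,31}
step 12: b <- ((7 + 1) - -2)          {0,1,2,3,4,5,6,7,8,9,10,11,12,13,14,15,16,17,18,19,20,21,22,23,24,25,26,27,28,29,30,31}
step 13: c <- -7                      {0,1,2,3,4,5,6,7,8,9,10,11,12,13,14,15,16,17,18,19,20,21,22,23,24,25,26,27,28,29,30,31}
step 14: b <- ((c // 3) // 2)         {0,1,2,3,4,5,6,7,8,9,10,11,12,13,14,15,16,17,18,19,20,21,22,23,24,25,26,27,28,29,30,31}

Answer: 15 steps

d: 0,-4,-14,-30,-52,-80,-114,-154,-200,-252,-310,-374,-444,-520,-602,-690,-784,-884,-990,-1102,-1220,-1344,-1474,-1610,-1752,-1900,-2054,-2214,-2380,-2552,-2730,-2914
c: -7,-7,-7,-7,-7,-7,-7,-7,-7,-7,-7,-7,-7,-7,-7,-7,-7,-7,-7,-7,-7,-7,-7,-7,-7,-7,-7,-7,-7,-7,-7,-7
b: -2,-2,-2,-2,-2,-2,-2,-2,-2,-2,-2,-2,-2,-2,-2,-2,-2,-2,-2,-2,-2,-2,-2,-2,-2,-2,-2,-2,-2,-2,-2,-2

steps = 15; useful = 448; efficiency = 448/480 = 14/15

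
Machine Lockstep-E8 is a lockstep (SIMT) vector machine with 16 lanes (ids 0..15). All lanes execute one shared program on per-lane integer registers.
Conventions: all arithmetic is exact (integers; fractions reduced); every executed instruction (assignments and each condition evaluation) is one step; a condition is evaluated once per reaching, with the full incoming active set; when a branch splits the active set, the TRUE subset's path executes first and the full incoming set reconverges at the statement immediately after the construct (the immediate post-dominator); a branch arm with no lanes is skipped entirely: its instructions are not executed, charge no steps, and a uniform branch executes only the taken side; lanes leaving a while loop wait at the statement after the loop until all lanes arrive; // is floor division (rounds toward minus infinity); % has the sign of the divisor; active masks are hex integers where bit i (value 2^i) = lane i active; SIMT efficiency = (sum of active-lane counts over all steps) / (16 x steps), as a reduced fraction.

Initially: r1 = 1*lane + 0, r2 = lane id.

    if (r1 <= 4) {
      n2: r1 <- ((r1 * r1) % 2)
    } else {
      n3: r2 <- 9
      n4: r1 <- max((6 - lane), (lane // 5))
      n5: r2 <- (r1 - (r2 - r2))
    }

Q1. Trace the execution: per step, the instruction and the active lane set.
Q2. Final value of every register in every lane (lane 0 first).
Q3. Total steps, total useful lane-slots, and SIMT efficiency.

step 0: eval (r1 <= 4)               0xffff
step 1: r1 <- ((r1 * r1) % 2)        0x001f
step 2: r2 <- 9                      0xffe0
step 3: r1 <- max((6 - lane), (lane // 5)) 0xffe0
step 4: r2 <- (r1 - (r2 - r2))       0xffe0

Answer: 5 steps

r1: 0,1,0,1,0,1,1,1,1,1,2,2,2,2,2,3
r2: 0,1,2,3,4,1,1,1,1,1,2,2,2,2,2,3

steps = 5; useful = 54; efficiency = 54/80 = 27/40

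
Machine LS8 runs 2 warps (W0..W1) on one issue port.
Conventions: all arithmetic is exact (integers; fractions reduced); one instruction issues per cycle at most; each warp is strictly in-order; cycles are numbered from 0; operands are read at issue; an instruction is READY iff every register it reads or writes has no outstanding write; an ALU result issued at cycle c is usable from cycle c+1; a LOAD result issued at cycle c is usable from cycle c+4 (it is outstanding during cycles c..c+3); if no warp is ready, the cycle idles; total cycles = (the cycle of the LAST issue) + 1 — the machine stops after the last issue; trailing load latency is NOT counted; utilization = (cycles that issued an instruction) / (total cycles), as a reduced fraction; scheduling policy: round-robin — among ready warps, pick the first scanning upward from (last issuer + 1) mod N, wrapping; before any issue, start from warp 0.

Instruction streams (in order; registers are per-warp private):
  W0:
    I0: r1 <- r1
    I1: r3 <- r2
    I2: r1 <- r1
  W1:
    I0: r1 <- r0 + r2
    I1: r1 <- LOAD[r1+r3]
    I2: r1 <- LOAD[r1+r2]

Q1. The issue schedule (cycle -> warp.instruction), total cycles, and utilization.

cycle 0: W0.I0
cycle 1: W1.I0
cycle 2: W0.I1
cycle 3: W1.I1
cycle 4: W0.I2
cycle 5: idle
cycle 6: idle
cycle 7: W1.I2

Answer: 8 cycles, utilization 3/4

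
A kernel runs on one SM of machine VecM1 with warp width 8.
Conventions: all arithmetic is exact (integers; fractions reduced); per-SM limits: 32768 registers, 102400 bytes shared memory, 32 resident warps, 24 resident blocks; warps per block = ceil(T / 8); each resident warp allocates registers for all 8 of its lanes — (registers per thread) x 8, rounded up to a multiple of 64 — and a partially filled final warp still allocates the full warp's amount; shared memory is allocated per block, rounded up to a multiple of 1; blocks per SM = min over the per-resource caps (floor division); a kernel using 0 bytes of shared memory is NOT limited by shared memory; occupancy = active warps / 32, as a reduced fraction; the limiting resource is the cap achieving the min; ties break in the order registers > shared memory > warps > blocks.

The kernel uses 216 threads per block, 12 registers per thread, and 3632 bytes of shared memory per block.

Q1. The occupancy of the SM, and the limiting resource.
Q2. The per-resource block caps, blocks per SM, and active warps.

Answer: occupancy 27/32, limited by warps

registers: 9 blocks
shared memory: 28 blocks
warps: 1 block
blocks: 24 blocks

Answer: 1 block, 27 active warps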